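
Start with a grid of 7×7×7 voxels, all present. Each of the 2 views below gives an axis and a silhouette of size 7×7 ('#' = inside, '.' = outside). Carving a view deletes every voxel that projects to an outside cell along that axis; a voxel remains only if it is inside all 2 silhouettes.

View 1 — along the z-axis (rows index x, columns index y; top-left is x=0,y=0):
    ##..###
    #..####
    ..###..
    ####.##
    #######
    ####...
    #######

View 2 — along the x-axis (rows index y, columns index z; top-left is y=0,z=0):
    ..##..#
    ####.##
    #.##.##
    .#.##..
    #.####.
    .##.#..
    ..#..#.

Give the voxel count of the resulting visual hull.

initial block: 7^3 = 343
  1. axis=2 (XY plane), |mask|=37  ⇒  voxels=259
  2. axis=0 (YZ plane), |mask|=27  ⇒  voxels=141

141 voxels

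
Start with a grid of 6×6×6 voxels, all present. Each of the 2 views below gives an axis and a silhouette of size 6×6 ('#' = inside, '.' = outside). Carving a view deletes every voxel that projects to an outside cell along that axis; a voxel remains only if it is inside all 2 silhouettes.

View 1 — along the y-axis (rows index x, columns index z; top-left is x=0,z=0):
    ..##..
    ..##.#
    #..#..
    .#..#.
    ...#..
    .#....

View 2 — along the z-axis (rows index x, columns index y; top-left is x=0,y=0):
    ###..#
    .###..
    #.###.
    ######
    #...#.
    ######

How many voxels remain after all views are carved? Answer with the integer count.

|visual hull| = 45

full grid |V| = 216
step 1: project along y, AND mask (11/36) → |grid| = 66
step 2: project along z, AND mask (25/36) → |grid| = 45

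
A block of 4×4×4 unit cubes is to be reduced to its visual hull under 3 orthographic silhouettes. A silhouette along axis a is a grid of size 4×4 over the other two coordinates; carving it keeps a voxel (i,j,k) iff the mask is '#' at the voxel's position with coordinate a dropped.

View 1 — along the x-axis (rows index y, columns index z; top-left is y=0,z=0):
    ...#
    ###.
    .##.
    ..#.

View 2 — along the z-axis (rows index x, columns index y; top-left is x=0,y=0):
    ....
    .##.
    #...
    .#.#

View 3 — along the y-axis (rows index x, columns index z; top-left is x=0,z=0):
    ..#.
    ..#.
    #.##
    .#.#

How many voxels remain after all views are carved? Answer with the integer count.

remaining voxels: 4

initial block: 4^3 = 64
  1. axis=0 (YZ plane), |mask|=7  ⇒  voxels=28
  2. axis=2 (XY plane), |mask|=5  ⇒  voxels=10
  3. axis=1 (XZ plane), |mask|=7  ⇒  voxels=4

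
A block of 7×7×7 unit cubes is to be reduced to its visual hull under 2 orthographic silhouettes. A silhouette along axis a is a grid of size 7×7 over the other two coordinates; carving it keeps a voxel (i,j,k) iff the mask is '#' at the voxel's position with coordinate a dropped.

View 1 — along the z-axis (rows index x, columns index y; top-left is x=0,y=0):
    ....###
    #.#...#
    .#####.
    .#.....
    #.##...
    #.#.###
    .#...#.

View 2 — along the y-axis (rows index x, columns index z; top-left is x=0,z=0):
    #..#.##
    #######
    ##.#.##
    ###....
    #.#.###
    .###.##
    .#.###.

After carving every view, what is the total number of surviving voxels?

remaining voxels: 109

initial block: 7^3 = 343
[1] z-view keeps 22 columns → grid now 154
[2] y-view keeps 33 columns → grid now 109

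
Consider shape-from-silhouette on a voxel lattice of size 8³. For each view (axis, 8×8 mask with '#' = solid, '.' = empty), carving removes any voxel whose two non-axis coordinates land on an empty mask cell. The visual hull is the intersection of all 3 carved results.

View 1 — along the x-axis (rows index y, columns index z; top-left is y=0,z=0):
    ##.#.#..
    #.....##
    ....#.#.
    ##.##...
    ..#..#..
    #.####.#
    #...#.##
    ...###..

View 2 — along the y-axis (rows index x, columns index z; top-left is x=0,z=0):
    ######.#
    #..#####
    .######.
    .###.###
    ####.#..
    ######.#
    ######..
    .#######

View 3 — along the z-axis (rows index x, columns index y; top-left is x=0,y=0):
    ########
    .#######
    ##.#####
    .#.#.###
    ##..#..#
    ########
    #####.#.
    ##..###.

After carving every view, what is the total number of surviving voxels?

139 voxels

start: 8×8×8 = 512 voxels
[1] x-view keeps 28 columns → grid now 224
[2] y-view keeps 50 columns → grid now 174
[3] z-view keeps 50 columns → grid now 139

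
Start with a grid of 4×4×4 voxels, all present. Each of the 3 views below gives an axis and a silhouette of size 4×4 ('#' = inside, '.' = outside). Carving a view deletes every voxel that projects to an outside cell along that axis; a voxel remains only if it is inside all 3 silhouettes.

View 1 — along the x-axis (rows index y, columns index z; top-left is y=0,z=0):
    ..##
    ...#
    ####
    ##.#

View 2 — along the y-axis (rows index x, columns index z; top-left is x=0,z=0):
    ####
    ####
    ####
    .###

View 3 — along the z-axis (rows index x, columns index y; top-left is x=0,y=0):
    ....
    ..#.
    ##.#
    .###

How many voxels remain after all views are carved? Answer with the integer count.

voxel count = 16

initial block: 4^3 = 64
[1] x-view keeps 10 columns → grid now 40
[2] y-view keeps 15 columns → grid now 38
[3] z-view keeps 7 columns → grid now 16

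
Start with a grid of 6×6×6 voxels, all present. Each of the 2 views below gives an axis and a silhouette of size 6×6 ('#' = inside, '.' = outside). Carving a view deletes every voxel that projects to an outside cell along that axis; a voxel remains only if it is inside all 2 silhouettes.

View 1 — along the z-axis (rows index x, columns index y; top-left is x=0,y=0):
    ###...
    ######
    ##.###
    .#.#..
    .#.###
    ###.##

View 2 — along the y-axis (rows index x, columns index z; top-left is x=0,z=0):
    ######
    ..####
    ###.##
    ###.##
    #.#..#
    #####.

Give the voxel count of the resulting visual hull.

114 voxels

start: 6×6×6 = 216 voxels
V1 z: intersect with XY mask (25 set) -- 150 left
V2 y: intersect with XZ mask (28 set) -- 114 left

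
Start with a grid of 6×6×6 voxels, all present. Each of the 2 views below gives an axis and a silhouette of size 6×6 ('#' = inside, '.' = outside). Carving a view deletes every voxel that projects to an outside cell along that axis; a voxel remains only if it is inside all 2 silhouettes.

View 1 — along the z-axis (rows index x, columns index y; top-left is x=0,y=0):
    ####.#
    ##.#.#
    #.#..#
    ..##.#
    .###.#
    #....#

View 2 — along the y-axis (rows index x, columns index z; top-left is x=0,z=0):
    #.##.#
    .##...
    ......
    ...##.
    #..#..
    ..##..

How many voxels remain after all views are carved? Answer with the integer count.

start: 6×6×6 = 216 voxels
V1 z: intersect with XY mask (21 set) -- 126 left
V2 y: intersect with XZ mask (12 set) -- 46 left

remaining voxels: 46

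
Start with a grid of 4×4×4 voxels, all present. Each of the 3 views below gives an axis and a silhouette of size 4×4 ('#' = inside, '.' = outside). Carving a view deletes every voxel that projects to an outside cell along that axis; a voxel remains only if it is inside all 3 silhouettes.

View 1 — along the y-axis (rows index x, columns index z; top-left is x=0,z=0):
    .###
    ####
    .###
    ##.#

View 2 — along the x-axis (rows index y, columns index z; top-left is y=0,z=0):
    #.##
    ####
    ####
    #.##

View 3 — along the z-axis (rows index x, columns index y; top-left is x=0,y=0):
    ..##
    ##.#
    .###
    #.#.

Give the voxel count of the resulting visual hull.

28 voxels

initial block: 4^3 = 64
step 1: project along y, AND mask (13/16) → |grid| = 52
step 2: project along x, AND mask (14/16) → |grid| = 44
step 3: project along z, AND mask (10/16) → |grid| = 28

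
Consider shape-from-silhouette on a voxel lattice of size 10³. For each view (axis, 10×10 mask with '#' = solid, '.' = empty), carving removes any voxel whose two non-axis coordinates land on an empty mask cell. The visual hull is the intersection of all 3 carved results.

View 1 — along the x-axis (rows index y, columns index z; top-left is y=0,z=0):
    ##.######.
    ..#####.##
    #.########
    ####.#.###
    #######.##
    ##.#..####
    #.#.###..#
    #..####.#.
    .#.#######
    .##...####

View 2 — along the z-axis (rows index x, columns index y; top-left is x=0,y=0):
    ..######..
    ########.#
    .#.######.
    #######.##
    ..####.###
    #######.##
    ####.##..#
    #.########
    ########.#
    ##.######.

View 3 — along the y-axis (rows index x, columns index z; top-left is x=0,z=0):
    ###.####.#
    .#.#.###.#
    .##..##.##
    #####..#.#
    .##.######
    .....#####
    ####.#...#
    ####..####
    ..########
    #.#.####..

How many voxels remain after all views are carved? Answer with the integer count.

|visual hull| = 402

initial block: 10^3 = 1000
  1. axis=0 (YZ plane), |mask|=74  ⇒  voxels=740
  2. axis=2 (XY plane), |mask|=80  ⇒  voxels=594
  3. axis=1 (XZ plane), |mask|=68  ⇒  voxels=402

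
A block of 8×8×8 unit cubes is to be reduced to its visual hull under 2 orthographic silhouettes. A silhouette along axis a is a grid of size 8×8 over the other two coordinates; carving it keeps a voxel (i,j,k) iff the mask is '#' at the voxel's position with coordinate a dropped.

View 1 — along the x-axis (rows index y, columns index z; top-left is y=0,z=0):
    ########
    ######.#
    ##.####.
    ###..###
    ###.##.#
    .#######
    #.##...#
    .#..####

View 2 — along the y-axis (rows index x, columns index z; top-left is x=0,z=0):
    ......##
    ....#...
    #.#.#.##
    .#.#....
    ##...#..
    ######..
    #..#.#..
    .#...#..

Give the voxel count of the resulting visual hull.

remaining voxels: 149

before carving: 512 voxels (8×8×8)
  1. axis=0 (YZ plane), |mask|=49  ⇒  voxels=392
  2. axis=1 (XZ plane), |mask|=24  ⇒  voxels=149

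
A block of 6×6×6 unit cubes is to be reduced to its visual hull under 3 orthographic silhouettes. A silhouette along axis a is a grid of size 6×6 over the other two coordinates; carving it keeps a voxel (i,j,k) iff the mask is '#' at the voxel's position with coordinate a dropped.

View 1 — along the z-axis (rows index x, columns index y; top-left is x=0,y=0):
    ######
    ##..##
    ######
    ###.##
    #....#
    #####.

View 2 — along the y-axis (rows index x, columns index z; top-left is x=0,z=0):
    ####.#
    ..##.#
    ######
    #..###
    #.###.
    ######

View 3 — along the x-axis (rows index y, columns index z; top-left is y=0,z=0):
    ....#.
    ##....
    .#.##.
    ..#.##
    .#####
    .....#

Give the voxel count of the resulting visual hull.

53 voxels

full grid |V| = 216
  1. axis=2 (XY plane), |mask|=28  ⇒  voxels=168
  2. axis=1 (XZ plane), |mask|=28  ⇒  voxels=136
  3. axis=0 (YZ plane), |mask|=15  ⇒  voxels=53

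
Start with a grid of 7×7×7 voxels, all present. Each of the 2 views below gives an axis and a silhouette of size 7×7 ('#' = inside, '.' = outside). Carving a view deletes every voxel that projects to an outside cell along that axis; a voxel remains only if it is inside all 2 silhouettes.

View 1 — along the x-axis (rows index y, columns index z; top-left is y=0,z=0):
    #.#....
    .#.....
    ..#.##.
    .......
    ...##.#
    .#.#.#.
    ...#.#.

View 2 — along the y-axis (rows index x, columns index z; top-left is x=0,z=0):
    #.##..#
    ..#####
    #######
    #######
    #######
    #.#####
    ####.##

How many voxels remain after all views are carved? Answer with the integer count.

before carving: 343 voxels (7×7×7)
step 1: project along x, AND mask (14/49) → |grid| = 98
step 2: project along y, AND mask (42/49) → |grid| = 84

voxel count = 84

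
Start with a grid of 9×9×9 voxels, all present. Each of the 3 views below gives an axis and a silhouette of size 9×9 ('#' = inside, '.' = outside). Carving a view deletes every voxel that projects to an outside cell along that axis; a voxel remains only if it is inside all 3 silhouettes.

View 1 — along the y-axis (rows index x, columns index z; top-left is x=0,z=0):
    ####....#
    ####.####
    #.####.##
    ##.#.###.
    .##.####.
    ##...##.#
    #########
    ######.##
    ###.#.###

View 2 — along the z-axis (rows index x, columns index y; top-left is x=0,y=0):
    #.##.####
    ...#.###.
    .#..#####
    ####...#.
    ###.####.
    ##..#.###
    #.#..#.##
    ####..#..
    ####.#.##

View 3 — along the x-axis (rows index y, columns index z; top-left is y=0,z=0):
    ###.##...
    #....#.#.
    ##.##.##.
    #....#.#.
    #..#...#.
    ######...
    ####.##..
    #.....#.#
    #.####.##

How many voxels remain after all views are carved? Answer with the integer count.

start: 9×9×9 = 729 voxels
step 1: project along y, AND mask (61/81) → |grid| = 549
step 2: project along z, AND mask (52/81) → |grid| = 345
step 3: project along x, AND mask (42/81) → |grid| = 187

remaining voxels: 187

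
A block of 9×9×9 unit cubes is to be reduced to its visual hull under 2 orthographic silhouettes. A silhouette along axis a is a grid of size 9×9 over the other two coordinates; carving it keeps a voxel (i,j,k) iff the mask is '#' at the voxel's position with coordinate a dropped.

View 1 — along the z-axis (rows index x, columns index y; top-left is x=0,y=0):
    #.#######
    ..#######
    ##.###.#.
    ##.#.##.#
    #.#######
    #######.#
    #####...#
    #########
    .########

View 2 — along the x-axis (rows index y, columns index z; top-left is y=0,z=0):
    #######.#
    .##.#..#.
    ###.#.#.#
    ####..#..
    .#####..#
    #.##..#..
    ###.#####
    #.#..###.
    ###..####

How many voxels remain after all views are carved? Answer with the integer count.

389 voxels

start: 9×9×9 = 729 voxels
carve view 1 (along z, XY-mask fill 66/81): 594 voxels remain
carve view 2 (along x, YZ-mask fill 53/81): 389 voxels remain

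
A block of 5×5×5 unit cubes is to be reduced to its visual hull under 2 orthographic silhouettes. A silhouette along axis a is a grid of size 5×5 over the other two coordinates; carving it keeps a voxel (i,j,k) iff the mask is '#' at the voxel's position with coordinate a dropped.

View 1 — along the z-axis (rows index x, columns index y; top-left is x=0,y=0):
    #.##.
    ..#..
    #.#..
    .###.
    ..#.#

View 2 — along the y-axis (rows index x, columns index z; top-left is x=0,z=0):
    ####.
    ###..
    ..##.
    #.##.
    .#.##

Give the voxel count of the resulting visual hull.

initial block: 5^3 = 125
  1. axis=2 (XY plane), |mask|=11  ⇒  voxels=55
  2. axis=1 (XZ plane), |mask|=15  ⇒  voxels=34

|visual hull| = 34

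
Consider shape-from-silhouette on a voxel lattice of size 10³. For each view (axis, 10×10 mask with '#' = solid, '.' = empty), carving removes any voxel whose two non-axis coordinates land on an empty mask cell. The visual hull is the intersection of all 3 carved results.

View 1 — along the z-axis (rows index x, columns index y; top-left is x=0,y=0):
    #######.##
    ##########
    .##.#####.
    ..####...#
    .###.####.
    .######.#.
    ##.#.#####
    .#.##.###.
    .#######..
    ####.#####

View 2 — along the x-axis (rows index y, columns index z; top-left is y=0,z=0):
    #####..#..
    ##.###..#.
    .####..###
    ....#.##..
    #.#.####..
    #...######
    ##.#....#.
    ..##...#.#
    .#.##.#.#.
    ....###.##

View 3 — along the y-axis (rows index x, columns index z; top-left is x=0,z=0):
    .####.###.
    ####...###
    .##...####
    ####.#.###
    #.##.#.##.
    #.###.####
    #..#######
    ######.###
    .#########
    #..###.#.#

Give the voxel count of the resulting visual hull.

full grid |V| = 1000
carve view 1 (along z, XY-mask fill 75/100): 750 voxels remain
carve view 2 (along x, YZ-mask fill 53/100): 395 voxels remain
carve view 3 (along y, XZ-mask fill 74/100): 287 voxels remain

remaining voxels: 287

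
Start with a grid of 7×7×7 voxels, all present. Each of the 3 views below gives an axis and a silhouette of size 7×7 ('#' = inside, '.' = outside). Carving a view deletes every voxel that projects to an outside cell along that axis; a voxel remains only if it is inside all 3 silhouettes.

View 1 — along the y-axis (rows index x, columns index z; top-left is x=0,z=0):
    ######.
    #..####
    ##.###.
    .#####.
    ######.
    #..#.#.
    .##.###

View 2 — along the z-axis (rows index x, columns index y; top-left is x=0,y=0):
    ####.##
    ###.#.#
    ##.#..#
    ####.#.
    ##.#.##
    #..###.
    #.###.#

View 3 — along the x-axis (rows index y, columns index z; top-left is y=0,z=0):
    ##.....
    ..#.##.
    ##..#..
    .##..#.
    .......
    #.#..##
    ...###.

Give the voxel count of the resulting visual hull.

remaining voxels: 71

full grid |V| = 343
[1] y-view keeps 35 columns → grid now 245
[2] z-view keeps 34 columns → grid now 173
[3] x-view keeps 18 columns → grid now 71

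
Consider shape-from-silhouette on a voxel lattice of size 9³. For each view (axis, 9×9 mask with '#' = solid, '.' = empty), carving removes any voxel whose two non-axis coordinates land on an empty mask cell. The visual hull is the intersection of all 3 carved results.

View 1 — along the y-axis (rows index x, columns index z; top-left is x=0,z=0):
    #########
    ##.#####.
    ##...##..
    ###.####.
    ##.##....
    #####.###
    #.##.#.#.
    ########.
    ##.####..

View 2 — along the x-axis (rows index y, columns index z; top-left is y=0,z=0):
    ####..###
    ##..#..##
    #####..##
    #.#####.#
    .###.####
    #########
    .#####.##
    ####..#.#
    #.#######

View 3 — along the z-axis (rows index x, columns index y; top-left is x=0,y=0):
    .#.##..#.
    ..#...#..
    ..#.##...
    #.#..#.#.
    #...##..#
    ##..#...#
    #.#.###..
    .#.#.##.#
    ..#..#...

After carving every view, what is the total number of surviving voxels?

164 voxels

start: 9×9×9 = 729 voxels
step 1: project along y, AND mask (58/81) → |grid| = 522
step 2: project along x, AND mask (63/81) → |grid| = 394
step 3: project along z, AND mask (33/81) → |grid| = 164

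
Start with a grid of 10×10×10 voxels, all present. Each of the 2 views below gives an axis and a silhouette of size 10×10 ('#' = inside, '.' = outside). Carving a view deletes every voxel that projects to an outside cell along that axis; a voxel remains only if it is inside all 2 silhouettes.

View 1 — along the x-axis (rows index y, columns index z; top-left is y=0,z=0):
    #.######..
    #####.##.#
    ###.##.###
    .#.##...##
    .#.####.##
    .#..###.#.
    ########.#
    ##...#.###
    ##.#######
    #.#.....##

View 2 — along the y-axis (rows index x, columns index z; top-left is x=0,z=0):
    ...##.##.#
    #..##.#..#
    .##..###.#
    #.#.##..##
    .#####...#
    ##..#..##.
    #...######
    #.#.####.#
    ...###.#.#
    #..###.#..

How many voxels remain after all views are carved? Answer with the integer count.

full grid |V| = 1000
step 1: project along x, AND mask (68/100) → |grid| = 680
step 2: project along y, AND mask (57/100) → |grid| = 394

394 voxels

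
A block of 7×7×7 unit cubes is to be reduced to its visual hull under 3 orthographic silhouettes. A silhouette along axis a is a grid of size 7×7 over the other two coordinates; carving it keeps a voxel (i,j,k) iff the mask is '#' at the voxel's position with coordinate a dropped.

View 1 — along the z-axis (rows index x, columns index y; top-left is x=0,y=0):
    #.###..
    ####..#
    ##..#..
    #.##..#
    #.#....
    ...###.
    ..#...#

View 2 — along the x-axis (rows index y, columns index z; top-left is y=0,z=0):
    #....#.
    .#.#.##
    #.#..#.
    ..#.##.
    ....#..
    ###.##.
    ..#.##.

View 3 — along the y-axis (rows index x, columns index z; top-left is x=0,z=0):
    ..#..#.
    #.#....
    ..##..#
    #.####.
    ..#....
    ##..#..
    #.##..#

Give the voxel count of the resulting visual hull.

initial block: 7^3 = 343
step 1: project along z, AND mask (23/49) → |grid| = 161
step 2: project along x, AND mask (21/49) → |grid| = 62
step 3: project along y, AND mask (20/49) → |grid| = 32

32 voxels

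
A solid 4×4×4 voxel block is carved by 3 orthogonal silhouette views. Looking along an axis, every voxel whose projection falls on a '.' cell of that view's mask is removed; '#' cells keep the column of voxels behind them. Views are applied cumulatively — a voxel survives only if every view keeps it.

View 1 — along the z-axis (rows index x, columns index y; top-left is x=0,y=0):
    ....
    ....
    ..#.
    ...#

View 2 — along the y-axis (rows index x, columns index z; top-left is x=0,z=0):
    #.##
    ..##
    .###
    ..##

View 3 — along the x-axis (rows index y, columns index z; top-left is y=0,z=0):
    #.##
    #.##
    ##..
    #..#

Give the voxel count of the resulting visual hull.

voxel count = 2

start: 4×4×4 = 64 voxels
step 1: project along z, AND mask (2/16) → |grid| = 8
step 2: project along y, AND mask (10/16) → |grid| = 5
step 3: project along x, AND mask (10/16) → |grid| = 2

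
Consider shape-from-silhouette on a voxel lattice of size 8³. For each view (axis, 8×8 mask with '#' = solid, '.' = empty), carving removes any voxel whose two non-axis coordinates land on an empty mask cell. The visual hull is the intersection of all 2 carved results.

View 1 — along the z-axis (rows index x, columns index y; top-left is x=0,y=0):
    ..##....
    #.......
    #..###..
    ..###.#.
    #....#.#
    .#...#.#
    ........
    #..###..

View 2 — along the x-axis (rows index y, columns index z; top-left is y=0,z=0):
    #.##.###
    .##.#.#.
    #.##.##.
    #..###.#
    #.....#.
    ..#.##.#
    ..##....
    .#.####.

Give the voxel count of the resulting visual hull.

full grid |V| = 512
  1. axis=2 (XY plane), |mask|=21  ⇒  voxels=168
  2. axis=0 (YZ plane), |mask|=33  ⇒  voxels=92

voxel count = 92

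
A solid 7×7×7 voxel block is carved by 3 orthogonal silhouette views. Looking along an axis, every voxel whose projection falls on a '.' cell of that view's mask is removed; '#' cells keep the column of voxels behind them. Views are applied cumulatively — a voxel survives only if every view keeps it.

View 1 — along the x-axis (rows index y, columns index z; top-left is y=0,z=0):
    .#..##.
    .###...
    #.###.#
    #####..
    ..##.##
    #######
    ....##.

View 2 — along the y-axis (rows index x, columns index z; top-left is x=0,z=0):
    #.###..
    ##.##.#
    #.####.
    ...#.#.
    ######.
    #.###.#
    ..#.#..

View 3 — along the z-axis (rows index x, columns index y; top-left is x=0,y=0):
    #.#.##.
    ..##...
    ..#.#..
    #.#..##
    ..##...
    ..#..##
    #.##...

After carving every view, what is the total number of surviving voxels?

voxel count = 56

start: 7×7×7 = 343 voxels
step 1: project along x, AND mask (29/49) → |grid| = 203
step 2: project along y, AND mask (29/49) → |grid| = 126
step 3: project along z, AND mask (20/49) → |grid| = 56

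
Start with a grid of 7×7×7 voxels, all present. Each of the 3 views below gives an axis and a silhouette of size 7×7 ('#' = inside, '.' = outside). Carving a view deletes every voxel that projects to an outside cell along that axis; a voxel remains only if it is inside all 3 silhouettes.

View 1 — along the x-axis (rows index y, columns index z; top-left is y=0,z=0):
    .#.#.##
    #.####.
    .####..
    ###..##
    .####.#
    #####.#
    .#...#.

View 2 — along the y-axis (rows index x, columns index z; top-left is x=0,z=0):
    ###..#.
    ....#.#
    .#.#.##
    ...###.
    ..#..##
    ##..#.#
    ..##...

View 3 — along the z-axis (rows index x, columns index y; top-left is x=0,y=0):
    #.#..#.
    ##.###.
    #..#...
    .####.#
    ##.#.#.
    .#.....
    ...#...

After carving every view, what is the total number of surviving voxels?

voxel count = 42

full grid |V| = 343
[1] x-view keeps 31 columns → grid now 217
[2] y-view keeps 22 columns → grid now 98
[3] z-view keeps 21 columns → grid now 42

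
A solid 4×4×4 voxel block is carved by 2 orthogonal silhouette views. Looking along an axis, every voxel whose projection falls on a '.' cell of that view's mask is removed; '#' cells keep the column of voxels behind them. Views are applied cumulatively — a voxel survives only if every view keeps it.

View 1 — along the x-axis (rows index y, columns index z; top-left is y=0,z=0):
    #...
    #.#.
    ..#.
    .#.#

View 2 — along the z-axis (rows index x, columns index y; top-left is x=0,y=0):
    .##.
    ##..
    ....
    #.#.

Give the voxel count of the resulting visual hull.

voxel count = 8

full grid |V| = 64
step 1: project along x, AND mask (6/16) → |grid| = 24
step 2: project along z, AND mask (6/16) → |grid| = 8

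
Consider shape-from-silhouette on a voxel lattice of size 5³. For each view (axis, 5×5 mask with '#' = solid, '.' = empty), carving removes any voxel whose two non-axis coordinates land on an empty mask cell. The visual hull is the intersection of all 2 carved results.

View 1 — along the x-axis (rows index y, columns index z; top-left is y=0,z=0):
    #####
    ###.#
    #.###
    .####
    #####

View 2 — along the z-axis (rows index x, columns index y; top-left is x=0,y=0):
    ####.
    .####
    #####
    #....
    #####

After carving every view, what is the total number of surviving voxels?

full grid |V| = 125
step 1: project along x, AND mask (22/25) → |grid| = 110
step 2: project along z, AND mask (19/25) → |grid| = 83

83 voxels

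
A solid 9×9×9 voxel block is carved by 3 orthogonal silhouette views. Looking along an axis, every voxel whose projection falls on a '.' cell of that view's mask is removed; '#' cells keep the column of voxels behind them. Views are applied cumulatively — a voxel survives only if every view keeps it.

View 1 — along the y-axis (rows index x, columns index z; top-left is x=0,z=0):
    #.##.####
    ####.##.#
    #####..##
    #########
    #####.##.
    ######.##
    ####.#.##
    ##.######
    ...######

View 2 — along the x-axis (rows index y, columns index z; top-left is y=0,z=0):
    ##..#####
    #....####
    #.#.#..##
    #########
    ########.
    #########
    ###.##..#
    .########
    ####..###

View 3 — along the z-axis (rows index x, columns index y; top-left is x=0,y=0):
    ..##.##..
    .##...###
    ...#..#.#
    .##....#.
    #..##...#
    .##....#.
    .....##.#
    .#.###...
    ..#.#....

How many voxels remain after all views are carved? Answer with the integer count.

before carving: 729 voxels (9×9×9)
after view 1 [y-axis, 66 of 81 cells solid] → remaining = 594
after view 2 [x-axis, 64 of 81 cells solid] → remaining = 468
after view 3 [z-axis, 31 of 81 cells solid] → remaining = 177

177 voxels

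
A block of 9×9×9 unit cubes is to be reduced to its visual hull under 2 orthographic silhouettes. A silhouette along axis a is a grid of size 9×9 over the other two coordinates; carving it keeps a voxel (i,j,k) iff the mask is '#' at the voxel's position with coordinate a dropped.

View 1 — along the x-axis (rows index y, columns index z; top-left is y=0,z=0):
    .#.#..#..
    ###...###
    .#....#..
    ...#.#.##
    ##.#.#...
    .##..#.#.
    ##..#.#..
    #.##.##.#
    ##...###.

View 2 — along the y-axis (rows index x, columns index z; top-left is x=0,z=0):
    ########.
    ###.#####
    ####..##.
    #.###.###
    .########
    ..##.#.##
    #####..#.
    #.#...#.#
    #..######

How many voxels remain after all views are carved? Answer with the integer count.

start: 9×9×9 = 729 voxels
  1. axis=0 (YZ plane), |mask|=38  ⇒  voxels=342
  2. axis=1 (XZ plane), |mask|=59  ⇒  voxels=245

remaining voxels: 245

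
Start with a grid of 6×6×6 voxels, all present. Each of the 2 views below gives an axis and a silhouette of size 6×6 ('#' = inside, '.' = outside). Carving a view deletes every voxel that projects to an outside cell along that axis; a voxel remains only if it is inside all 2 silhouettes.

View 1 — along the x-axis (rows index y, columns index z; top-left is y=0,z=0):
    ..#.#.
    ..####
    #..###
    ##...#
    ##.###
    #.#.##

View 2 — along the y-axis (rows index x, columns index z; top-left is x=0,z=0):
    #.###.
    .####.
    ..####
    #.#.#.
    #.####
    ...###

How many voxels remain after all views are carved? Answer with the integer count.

89 voxels

initial block: 6^3 = 216
[1] x-view keeps 22 columns → grid now 132
[2] y-view keeps 23 columns → grid now 89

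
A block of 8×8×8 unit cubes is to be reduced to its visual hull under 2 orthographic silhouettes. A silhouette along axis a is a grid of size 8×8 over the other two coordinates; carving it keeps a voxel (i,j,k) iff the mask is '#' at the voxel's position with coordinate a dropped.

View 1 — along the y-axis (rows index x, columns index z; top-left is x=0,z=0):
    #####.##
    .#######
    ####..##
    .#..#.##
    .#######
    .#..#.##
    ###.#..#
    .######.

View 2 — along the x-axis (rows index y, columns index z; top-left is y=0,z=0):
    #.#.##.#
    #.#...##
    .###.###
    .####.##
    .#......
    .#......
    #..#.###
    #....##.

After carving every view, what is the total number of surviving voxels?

179 voxels

start: 8×8×8 = 512 voxels
V1 y: intersect with XZ mask (46 set) -- 368 left
V2 x: intersect with YZ mask (31 set) -- 179 left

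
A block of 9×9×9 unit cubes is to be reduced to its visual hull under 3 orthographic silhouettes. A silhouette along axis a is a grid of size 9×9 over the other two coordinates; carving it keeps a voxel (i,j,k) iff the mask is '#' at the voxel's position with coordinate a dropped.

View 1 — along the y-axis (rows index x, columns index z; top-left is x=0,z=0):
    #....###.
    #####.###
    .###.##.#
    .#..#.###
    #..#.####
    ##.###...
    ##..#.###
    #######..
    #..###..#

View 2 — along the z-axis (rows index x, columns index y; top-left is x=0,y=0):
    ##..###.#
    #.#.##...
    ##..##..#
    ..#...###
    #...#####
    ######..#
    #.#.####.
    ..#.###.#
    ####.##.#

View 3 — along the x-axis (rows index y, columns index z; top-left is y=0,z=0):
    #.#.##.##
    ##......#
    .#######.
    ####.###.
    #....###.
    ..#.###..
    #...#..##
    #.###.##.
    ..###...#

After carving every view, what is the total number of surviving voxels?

start: 9×9×9 = 729 voxels
V1 y: intersect with XZ mask (52 set) -- 468 left
V2 z: intersect with XY mask (50 set) -- 283 left
V3 x: intersect with YZ mask (45 set) -- 151 left

|visual hull| = 151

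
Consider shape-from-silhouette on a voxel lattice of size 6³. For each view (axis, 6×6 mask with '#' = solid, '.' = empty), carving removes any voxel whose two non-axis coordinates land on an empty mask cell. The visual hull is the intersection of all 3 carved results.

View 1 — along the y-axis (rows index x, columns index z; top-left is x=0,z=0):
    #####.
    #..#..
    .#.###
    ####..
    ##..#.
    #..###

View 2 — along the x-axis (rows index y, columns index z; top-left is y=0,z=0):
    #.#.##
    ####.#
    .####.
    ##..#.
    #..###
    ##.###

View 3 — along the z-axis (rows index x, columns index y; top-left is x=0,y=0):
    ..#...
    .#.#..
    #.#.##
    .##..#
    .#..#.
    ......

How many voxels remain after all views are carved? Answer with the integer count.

|visual hull| = 33

full grid |V| = 216
[1] y-view keeps 22 columns → grid now 132
[2] x-view keeps 25 columns → grid now 95
[3] z-view keeps 12 columns → grid now 33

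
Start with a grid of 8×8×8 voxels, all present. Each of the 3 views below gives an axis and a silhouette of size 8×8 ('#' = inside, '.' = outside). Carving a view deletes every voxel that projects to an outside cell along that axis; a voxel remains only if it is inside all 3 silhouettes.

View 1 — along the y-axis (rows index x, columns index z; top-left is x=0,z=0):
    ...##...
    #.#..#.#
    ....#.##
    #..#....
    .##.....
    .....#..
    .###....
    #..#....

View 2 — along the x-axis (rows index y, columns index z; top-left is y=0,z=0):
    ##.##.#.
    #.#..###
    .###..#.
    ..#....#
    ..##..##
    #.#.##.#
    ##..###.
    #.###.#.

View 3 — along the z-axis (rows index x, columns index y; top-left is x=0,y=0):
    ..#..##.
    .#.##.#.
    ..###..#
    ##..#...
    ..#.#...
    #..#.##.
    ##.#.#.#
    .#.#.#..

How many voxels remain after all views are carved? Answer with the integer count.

37 voxels

start: 8×8×8 = 512 voxels
after view 1 [y-axis, 19 of 64 cells solid] → remaining = 152
after view 2 [x-axis, 35 of 64 cells solid] → remaining = 83
after view 3 [z-axis, 28 of 64 cells solid] → remaining = 37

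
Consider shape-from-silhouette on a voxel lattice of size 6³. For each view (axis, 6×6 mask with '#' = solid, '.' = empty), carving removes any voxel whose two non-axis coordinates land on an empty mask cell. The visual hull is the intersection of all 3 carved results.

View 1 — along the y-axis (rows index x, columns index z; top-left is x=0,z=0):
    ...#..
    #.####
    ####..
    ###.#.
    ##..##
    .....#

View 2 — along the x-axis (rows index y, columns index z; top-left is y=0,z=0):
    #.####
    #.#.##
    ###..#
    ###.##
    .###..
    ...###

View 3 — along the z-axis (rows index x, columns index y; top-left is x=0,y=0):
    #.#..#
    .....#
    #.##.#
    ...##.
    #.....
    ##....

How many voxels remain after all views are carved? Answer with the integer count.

remaining voxels: 26

start: 6×6×6 = 216 voxels
step 1: project along y, AND mask (19/36) → |grid| = 114
step 2: project along x, AND mask (24/36) → |grid| = 76
step 3: project along z, AND mask (13/36) → |grid| = 26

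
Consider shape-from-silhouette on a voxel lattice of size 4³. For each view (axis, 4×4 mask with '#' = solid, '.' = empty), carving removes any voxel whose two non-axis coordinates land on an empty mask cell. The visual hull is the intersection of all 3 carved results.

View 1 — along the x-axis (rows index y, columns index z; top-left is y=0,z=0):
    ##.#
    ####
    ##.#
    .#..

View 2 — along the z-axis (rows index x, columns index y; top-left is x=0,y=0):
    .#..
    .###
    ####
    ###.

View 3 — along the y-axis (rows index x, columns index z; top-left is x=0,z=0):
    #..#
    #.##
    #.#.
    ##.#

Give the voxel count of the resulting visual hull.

initial block: 4^3 = 64
[1] x-view keeps 11 columns → grid now 44
[2] z-view keeps 11 columns → grid now 33
[3] y-view keeps 10 columns → grid now 20

remaining voxels: 20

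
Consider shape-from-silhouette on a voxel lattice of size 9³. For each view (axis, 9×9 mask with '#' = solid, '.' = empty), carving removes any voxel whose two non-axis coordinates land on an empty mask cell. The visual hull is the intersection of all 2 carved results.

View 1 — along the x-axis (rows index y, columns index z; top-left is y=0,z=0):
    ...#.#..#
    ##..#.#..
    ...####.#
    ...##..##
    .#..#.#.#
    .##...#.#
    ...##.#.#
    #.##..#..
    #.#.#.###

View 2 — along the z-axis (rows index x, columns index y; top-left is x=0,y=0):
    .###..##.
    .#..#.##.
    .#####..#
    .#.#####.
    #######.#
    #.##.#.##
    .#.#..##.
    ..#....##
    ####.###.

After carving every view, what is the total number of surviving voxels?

initial block: 9^3 = 729
[1] x-view keeps 38 columns → grid now 342
[2] z-view keeps 49 columns → grid now 207

207 voxels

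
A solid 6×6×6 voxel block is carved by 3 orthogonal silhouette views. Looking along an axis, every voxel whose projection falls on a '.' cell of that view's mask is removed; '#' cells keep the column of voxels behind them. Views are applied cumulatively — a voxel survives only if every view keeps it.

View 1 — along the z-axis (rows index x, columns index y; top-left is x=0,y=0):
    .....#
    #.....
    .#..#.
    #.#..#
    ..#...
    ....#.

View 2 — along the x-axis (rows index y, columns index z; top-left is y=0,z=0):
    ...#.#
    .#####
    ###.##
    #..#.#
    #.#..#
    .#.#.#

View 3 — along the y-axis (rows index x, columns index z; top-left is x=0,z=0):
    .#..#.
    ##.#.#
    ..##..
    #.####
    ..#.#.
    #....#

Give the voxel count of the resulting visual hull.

|visual hull| = 18

start: 6×6×6 = 216 voxels
step 1: project along z, AND mask (9/36) → |grid| = 54
step 2: project along x, AND mask (21/36) → |grid| = 31
step 3: project along y, AND mask (17/36) → |grid| = 18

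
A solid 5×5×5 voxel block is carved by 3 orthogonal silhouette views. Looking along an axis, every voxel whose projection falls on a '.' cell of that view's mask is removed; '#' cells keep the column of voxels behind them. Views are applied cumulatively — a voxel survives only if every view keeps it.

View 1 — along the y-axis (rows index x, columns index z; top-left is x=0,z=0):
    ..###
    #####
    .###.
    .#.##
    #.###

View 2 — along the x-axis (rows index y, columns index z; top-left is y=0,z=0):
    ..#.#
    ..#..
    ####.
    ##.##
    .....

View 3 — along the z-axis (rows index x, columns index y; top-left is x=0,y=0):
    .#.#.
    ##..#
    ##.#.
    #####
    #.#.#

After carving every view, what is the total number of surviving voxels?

start: 5×5×5 = 125 voxels
step 1: project along y, AND mask (18/25) → |grid| = 90
step 2: project along x, AND mask (11/25) → |grid| = 40
step 3: project along z, AND mask (16/25) → |grid| = 21

21 voxels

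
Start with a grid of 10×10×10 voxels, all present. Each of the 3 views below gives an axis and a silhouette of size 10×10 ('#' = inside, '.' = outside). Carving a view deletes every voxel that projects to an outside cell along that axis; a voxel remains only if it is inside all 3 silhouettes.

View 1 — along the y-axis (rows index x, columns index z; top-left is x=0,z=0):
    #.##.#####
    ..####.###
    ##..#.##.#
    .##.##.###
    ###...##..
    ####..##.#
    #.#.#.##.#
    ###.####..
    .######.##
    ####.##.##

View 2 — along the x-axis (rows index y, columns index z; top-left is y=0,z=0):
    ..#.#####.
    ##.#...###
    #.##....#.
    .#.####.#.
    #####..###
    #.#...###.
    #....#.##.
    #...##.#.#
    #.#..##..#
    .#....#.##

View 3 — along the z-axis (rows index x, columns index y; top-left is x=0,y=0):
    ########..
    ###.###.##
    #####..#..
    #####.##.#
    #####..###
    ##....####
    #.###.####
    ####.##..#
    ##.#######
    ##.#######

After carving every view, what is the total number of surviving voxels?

282 voxels

full grid |V| = 1000
carve view 1 (along y, XZ-mask fill 69/100): 690 voxels remain
carve view 2 (along x, YZ-mask fill 53/100): 364 voxels remain
carve view 3 (along z, XY-mask fill 77/100): 282 voxels remain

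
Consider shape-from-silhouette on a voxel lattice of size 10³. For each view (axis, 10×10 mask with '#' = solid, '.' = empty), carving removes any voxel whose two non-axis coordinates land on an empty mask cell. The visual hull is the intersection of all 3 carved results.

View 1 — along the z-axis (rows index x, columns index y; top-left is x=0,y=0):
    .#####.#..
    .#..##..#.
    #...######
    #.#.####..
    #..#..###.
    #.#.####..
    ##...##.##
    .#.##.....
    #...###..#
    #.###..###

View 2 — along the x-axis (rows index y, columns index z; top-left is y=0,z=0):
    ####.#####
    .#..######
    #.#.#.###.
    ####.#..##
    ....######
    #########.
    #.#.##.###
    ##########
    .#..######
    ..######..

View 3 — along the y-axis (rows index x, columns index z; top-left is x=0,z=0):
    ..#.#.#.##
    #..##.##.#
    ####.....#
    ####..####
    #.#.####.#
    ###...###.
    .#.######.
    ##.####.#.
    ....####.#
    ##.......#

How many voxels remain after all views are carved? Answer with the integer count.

full grid |V| = 1000
after view 1 [z-axis, 55 of 100 cells solid] → remaining = 550
after view 2 [x-axis, 74 of 100 cells solid] → remaining = 415
after view 3 [y-axis, 59 of 100 cells solid] → remaining = 240

remaining voxels: 240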